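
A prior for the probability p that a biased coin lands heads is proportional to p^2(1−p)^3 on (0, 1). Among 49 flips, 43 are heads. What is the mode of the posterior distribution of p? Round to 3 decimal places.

The prior density ∝ p^2(1−p)^3 is the kernel of Beta(3, 4).
Data: 43 successes in 49 trials. The binomial likelihood contributes p^43(1−p)^6, so the posterior is Beta(3+43, 4+6) = Beta(46, 10).
For Beta(a, b) with a, b > 1 the mode is (a−1)/(a+b−2) = 45/54 ≈ 0.833.

p̂_MAP = 0.833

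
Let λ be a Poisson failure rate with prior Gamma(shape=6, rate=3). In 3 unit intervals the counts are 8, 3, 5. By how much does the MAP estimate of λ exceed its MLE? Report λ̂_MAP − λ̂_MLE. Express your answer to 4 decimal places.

Σxᵢ = 16. Posterior is Gamma(22, 6); MAP = (22−1)/6 = 21/6 ≈ 3.50000.
MLE = x̄ = 16/3 ≈ 5.33333.
Difference = 21/6 − 16/3 = -11/6 ≈ -1.8333.

MAP − MLE = -1.8333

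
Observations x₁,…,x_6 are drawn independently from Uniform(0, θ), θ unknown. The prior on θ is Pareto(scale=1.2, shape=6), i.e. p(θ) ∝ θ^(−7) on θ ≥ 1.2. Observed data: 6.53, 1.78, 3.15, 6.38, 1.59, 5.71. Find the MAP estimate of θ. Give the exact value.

The Uniform(0, θ) likelihood is θ^(−n) for θ ≥ max(xᵢ), zero otherwise. Here max(xᵢ) = 6.53.
Posterior ∝ θ^(−7) · θ^(−6) = θ^(−13) on θ ≥ max(1.2, 6.53) = 6.53.
This density is strictly decreasing in θ, so the posterior mode lies at the lower boundary of the support.

θ̂_MAP = 6.53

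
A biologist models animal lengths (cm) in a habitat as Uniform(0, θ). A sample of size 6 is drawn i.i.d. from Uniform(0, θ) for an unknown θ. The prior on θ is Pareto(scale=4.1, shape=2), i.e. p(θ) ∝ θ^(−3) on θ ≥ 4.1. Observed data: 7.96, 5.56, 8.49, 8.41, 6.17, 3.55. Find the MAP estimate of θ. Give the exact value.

θ̂_MAP = 8.49

The Uniform(0, θ) likelihood is θ^(−n) for θ ≥ max(xᵢ), zero otherwise. Here max(xᵢ) = 8.49.
Posterior ∝ θ^(−3) · θ^(−6) = θ^(−9) on θ ≥ max(4.1, 8.49) = 8.49.
This density is strictly decreasing in θ, so the posterior mode lies at the lower boundary of the support.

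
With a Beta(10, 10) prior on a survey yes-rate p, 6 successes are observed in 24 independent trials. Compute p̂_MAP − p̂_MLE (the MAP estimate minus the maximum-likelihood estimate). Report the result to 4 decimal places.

MAP − MLE = 0.1071

Posterior is Beta(16, 28); MAP = (16−1)/(44−2) = 15/42 ≈ 0.35714.
MLE ignores the prior: p̂_MLE = k/n = 6/24 ≈ 0.25000.
Difference = 15/42 − 6/24 = 3/28 ≈ 0.1071.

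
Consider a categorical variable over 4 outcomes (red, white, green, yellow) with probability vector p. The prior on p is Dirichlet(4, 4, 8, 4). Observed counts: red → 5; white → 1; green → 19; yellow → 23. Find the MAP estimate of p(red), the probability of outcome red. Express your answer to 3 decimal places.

The posterior is Dirichlet(αᵢ + nᵢ) = Dirichlet(9, 5, 27, 27).
For a Dirichlet(a₁,…,a_K) with all aᵢ > 1, the mode has j-th component (aⱼ − 1)/(Σaᵢ − K).
Here Σaᵢ = 68 and K = 4, so p(red) = (9 − 1)/(68 − 4) = 8/64 ≈ 0.125.

MAP estimate of p(red) = 0.125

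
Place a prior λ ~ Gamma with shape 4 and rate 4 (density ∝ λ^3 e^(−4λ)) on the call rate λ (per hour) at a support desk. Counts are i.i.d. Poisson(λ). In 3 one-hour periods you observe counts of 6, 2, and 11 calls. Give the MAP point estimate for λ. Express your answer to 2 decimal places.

Σxᵢ = 6+2+11 = 19, with n = 3.
Posterior ∝ λ^3e^(−4λ) · λ^19e^(−3λ) = λ^22e^(−7λ), i.e. Gamma(shape=23, rate=7).
The mode of a Gamma(a, b) with a ≥ 1 (shape–rate) is (a−1)/b = 22/7 ≈ 3.14.

λ̂_MAP = 3.14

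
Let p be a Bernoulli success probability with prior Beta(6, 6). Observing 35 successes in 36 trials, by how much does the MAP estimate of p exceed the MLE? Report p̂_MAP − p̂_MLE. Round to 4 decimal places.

Posterior is Beta(41, 7); MAP = (41−1)/(48−2) = 40/46 ≈ 0.86957.
MLE ignores the prior: p̂_MLE = k/n = 35/36 ≈ 0.97222.
Difference = 40/46 − 35/36 = -85/828 ≈ -0.1027.

MAP − MLE = -0.1027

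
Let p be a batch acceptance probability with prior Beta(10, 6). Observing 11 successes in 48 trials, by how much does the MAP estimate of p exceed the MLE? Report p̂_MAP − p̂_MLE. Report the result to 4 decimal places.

MAP − MLE = 0.0934

Posterior is Beta(21, 43); MAP = (21−1)/(64−2) = 20/62 ≈ 0.32258.
MLE ignores the prior: p̂_MLE = k/n = 11/48 ≈ 0.22917.
Difference = 20/62 − 11/48 = 139/1488 ≈ 0.0934.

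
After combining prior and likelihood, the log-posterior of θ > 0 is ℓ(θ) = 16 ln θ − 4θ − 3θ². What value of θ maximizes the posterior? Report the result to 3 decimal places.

ℓ'(θ) = 16/θ − 4 − 6θ. Setting this to zero and multiplying by θ: 6θ² + 4θ − 16 = 0.
θ = (−4 + √(4² + 4·6·16)) / (2·6) = (−4 + √400) / 12 = (−4 + 20)/12 = 4/3.
ℓ''(θ) = −16/θ² − 6 < 0, confirming a maximum.

θ̂_MAP = 1.333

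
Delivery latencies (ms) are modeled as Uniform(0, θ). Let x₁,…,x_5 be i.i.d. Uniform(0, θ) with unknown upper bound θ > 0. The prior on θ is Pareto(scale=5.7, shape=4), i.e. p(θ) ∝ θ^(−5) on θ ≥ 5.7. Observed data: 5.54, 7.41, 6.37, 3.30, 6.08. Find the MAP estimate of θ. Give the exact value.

The Uniform(0, θ) likelihood is θ^(−n) for θ ≥ max(xᵢ), zero otherwise. Here max(xᵢ) = 7.41.
Posterior ∝ θ^(−5) · θ^(−5) = θ^(−10) on θ ≥ max(5.7, 7.41) = 7.41.
This density is strictly decreasing in θ, so the posterior mode lies at the lower boundary of the support.

θ̂_MAP = 7.41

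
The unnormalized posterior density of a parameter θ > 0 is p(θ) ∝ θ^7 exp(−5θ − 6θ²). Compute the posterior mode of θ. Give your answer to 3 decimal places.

ℓ'(θ) = 7/θ − 5 − 12θ. Setting this to zero and multiplying by θ: 12θ² + 5θ − 7 = 0.
θ = (−5 + √(5² + 4·12·7)) / (2·12) = (−5 + √361) / 24 = (−5 + 19)/24 = 7/12.
ℓ''(θ) = −7/θ² − 12 < 0, confirming a maximum.

θ̂_MAP = 0.583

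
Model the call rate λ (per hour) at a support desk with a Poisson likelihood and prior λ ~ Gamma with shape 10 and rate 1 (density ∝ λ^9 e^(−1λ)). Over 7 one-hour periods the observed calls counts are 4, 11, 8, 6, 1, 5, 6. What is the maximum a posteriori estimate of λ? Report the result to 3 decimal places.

Σxᵢ = 4+11+8+6+1+5+6 = 41, with n = 7.
Posterior ∝ λ^9e^(−1λ) · λ^41e^(−7λ) = λ^50e^(−8λ), i.e. Gamma(shape=51, rate=8).
The mode of a Gamma(a, b) with a ≥ 1 (shape–rate) is (a−1)/b = 50/8 ≈ 6.250.

λ̂_MAP = 6.250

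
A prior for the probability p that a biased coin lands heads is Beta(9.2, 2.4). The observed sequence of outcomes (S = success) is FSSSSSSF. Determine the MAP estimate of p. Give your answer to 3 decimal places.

p̂_MAP = 0.807

Prior: Beta(9.2, 2.4).
Data: 6 successes in 8 trials (from the sequence). The binomial likelihood contributes p^6(1−p)^2, so the posterior is Beta(9.2+6, 2.4+2) = Beta(15.2, 4.4).
For Beta(a, b) with a, b > 1 the mode is (a−1)/(a+b−2) = 14.2/17.6 ≈ 0.807.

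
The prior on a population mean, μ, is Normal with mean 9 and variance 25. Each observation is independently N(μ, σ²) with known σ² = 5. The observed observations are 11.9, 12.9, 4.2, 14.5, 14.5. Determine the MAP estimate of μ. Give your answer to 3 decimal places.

μ̂_MAP = 11.500

n = 5; x̄ = (11.9 + 12.9 + 4.2 + 14.5 + 14.5)/5 = 58/5 = 11.6.
For a Normal prior and Normal likelihood with known variance, the posterior is Normal; its mode equals its mean, the precision-weighted average.
Prior precision 1/σ₀² = 1/25 = 0.04; data precision n/σ² = 5/5 = 1.
μ̂ = (0.04·9 + 1·11.6) / (0.04 + 1) = 11.96/1.04 = 11.500.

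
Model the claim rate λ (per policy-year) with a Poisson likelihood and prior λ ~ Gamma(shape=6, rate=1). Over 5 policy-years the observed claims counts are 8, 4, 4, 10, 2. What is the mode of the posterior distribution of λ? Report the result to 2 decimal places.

Σxᵢ = 8+4+4+10+2 = 28, with n = 5.
Posterior ∝ λ^5e^(−1λ) · λ^28e^(−5λ) = λ^33e^(−6λ), i.e. Gamma(shape=34, rate=6).
The mode of a Gamma(a, b) with a ≥ 1 (shape–rate) is (a−1)/b = 33/6 ≈ 5.50.

λ̂_MAP = 5.50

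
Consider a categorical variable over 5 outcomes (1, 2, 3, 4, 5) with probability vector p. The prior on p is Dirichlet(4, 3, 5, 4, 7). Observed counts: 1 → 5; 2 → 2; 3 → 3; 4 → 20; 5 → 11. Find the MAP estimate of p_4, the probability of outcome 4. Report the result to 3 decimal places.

MAP estimate: 0.390

The posterior is Dirichlet(αᵢ + nᵢ) = Dirichlet(9, 5, 8, 24, 18).
For a Dirichlet(a₁,…,a_K) with all aᵢ > 1, the mode has j-th component (aⱼ − 1)/(Σaᵢ − K).
Here Σaᵢ = 64 and K = 5, so p_4 = (24 − 1)/(64 − 5) = 23/59 ≈ 0.390.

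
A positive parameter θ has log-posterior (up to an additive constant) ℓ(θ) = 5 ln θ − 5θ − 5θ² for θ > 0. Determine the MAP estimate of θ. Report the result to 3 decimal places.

θ̂_MAP = 0.500

ℓ'(θ) = 5/θ − 5 − 10θ. Setting this to zero and multiplying by θ: 10θ² + 5θ − 5 = 0.
θ = (−5 + √(5² + 4·10·5)) / (2·10) = (−5 + √225) / 20 = (−5 + 15)/20 = 1/2.
ℓ''(θ) = −5/θ² − 10 < 0, confirming a maximum.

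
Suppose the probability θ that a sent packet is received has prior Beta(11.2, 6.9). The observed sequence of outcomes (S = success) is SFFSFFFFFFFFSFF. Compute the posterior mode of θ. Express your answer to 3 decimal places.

θ̂_MAP = 0.424

Prior: Beta(11.2, 6.9).
Data: 3 successes in 15 trials (from the sequence). The binomial likelihood contributes θ^3(1−θ)^12, so the posterior is Beta(11.2+3, 6.9+12) = Beta(14.2, 18.9).
For Beta(a, b) with a, b > 1 the mode is (a−1)/(a+b−2) = 13.2/31.1 ≈ 0.424.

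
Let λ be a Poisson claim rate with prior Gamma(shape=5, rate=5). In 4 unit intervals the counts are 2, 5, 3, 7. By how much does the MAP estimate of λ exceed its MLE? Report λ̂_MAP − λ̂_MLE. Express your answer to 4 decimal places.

MAP − MLE = -1.9167

Σxᵢ = 17. Posterior is Gamma(22, 9); MAP = (22−1)/9 = 21/9 ≈ 2.33333.
MLE = x̄ = 17/4 ≈ 4.25000.
Difference = 21/9 − 17/4 = -23/12 ≈ -1.9167.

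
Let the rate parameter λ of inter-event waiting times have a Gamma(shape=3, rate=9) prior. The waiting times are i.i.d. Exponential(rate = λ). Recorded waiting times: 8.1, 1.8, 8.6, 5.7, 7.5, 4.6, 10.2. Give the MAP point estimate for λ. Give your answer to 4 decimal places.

The Exponential(rate=λ) likelihood is ∝ λ^n e^(−λΣtᵢ). Here n = 7 and Σtᵢ = 8.1 + 1.8 + 8.6 + 5.7 + 7.5 + 4.6 + 10.2 = 46.5.
Posterior ∝ λ^2e^(−9λ) · λ^7e^(−46.5λ) = λ^9e^(−55.5λ), i.e. Gamma(10, 55.5).
Mode = (a−1)/b = 9/55.5 ≈ 0.1622.

λ̂_MAP = 0.1622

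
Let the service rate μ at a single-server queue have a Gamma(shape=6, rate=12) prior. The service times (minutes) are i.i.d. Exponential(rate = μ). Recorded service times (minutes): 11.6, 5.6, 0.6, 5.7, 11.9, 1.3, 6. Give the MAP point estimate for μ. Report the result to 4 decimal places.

μ̂_MAP = 0.2194

The Exponential(rate=μ) likelihood is ∝ μ^n e^(−μΣtᵢ). Here n = 7 and Σtᵢ = 11.6 + 5.6 + 0.6 + 5.7 + 11.9 + 1.3 + 6 = 42.7.
Posterior ∝ μ^5e^(−12μ) · μ^7e^(−42.7μ) = μ^12e^(−54.7μ), i.e. Gamma(13, 54.7).
Mode = (a−1)/b = 12/54.7 ≈ 0.2194.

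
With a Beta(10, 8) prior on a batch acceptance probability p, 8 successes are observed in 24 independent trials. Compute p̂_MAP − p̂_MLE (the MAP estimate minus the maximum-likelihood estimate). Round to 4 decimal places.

MAP − MLE = 0.0917

Posterior is Beta(18, 24); MAP = (18−1)/(42−2) = 17/40 ≈ 0.42500.
MLE ignores the prior: p̂_MLE = k/n = 8/24 ≈ 0.33333.
Difference = 17/40 − 8/24 = 11/120 ≈ 0.0917.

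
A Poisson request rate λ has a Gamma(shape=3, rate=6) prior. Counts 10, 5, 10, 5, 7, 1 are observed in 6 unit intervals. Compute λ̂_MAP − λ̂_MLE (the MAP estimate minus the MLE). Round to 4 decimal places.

MAP − MLE = -3.0000

Σxᵢ = 38. Posterior is Gamma(41, 12); MAP = (41−1)/12 = 40/12 ≈ 3.33333.
MLE = x̄ = 38/6 ≈ 6.33333.
Difference = 40/12 − 38/6 = -3 ≈ -3.0000.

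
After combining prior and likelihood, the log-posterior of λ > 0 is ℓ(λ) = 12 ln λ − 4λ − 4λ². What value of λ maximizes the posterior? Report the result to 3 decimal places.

ℓ'(λ) = 12/λ − 4 − 8λ. Setting this to zero and multiplying by λ: 8λ² + 4λ − 12 = 0.
λ = (−4 + √(4² + 4·8·12)) / (2·8) = (−4 + √400) / 16 = (−4 + 20)/16 = 1.
ℓ''(λ) = −12/λ² − 8 < 0, confirming a maximum.

λ̂_MAP = 1.000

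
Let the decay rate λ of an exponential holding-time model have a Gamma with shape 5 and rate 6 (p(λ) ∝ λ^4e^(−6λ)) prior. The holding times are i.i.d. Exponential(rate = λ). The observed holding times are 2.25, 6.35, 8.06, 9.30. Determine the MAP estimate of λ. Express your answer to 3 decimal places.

The Exponential(rate=λ) likelihood is ∝ λ^n e^(−λΣtᵢ). Here n = 4 and Σtᵢ = 2.25 + 6.35 + 8.06 + 9.30 = 25.96.
Posterior ∝ λ^4e^(−6λ) · λ^4e^(−25.96λ) = λ^8e^(−31.96λ), i.e. Gamma(9, 31.96).
Mode = (a−1)/b = 8/31.96 ≈ 0.250.

λ̂_MAP = 0.250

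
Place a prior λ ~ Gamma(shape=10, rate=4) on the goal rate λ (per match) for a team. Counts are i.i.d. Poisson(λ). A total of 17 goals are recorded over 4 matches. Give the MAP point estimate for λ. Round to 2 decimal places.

Σxᵢ = 17, n = 4.
Posterior ∝ λ^9e^(−4λ) · λ^17e^(−4λ) = λ^26e^(−8λ), i.e. Gamma(shape=27, rate=8).
The mode of a Gamma(a, b) with a ≥ 1 (shape–rate) is (a−1)/b = 26/8 ≈ 3.25.

λ̂_MAP = 3.25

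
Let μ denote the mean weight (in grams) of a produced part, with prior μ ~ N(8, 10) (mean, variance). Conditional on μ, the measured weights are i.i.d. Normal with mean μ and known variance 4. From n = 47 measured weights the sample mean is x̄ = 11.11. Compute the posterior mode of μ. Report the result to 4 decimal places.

μ̂_MAP = 11.0838

n = 47, x̄ = 11.11.
For a Normal prior and Normal likelihood with known variance, the posterior is Normal; its mode equals its mean, the precision-weighted average.
Prior precision 1/σ₀² = 1/10 = 0.1; data precision n/σ² = 47/4 = 11.75.
μ̂ = (0.1·8 + 11.75·11.11) / (0.1 + 11.75) = 131.3425/11.85 = 52537/4740 ≈ 11.0838.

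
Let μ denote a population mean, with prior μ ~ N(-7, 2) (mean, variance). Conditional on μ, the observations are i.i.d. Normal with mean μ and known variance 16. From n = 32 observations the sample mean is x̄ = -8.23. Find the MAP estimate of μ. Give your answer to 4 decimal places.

n = 32, x̄ = -8.23.
For a Normal prior and Normal likelihood with known variance, the posterior is Normal; its mode equals its mean, the precision-weighted average.
Prior precision 1/σ₀² = 1/2 = 0.5; data precision n/σ² = 32/16 = 2.
μ̂ = (0.5·(-7) + 2·(-8.23)) / (0.5 + 2) = (-19.96)/2.5 = -7.9840.

μ̂_MAP = -7.9840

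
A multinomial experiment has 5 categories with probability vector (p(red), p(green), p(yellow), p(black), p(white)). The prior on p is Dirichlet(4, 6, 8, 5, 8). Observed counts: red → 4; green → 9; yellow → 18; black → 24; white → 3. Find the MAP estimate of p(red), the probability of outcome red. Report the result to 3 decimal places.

MAP estimate of p(red) = 0.083

The posterior is Dirichlet(αᵢ + nᵢ) = Dirichlet(8, 15, 26, 29, 11).
For a Dirichlet(a₁,…,a_K) with all aᵢ > 1, the mode has j-th component (aⱼ − 1)/(Σaᵢ − K).
Here Σaᵢ = 89 and K = 5, so p(red) = (8 − 1)/(89 − 5) = 7/84 ≈ 0.083.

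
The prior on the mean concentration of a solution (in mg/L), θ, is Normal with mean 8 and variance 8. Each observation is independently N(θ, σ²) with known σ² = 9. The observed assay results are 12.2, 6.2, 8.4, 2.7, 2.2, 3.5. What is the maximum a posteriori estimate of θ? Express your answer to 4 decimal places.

θ̂_MAP = 6.2035

n = 6; x̄ = (12.2 + 6.2 + 8.4 + 2.7 + 2.2 + 3.5)/6 = 35.2/6 = 88/15 ≈ 5.8667.
For a Normal prior and Normal likelihood with known variance, the posterior is Normal; its mode equals its mean, the precision-weighted average.
Prior precision 1/σ₀² = 1/8 = 0.125; data precision n/σ² = 6/9 = 2/3.
θ̂ = (0.125·8 + (2/3)·(88/15)) / (0.125 + 2/3) = (221/45)/(19/24) = 1768/285 ≈ 6.2035.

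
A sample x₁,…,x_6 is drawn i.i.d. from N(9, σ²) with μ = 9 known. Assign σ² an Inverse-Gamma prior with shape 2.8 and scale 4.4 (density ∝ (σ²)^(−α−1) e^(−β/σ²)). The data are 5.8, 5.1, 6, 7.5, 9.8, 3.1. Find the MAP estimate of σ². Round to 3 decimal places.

Sum of squared deviations about the known mean: SS = (5.8−9)² + (5.1−9)² + (6−9)² + (7.5−9)² + (9.8−9)² + (3.1−9)² = 72.15.
The Normal likelihood contributes (σ²)^(−n/2) exp(−SS/(2σ²)), so the posterior is Inverse-Gamma(α + n/2, β + SS/2) = Inverse-Gamma(5.8, 40.475).
The mode of Inverse-Gamma(a, b) is b/(a+1) = 40.475/6.8 ≈ 5.952.

σ̂²_MAP = 5.952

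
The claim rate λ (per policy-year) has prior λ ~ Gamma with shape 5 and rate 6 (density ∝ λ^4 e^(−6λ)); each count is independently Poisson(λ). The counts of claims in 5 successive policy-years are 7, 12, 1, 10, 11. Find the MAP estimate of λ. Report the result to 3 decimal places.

Σxᵢ = 7+12+1+10+11 = 41, with n = 5.
Posterior ∝ λ^4e^(−6λ) · λ^41e^(−5λ) = λ^45e^(−11λ), i.e. Gamma(shape=46, rate=11).
The mode of a Gamma(a, b) with a ≥ 1 (shape–rate) is (a−1)/b = 45/11 ≈ 4.091.

λ̂_MAP = 4.091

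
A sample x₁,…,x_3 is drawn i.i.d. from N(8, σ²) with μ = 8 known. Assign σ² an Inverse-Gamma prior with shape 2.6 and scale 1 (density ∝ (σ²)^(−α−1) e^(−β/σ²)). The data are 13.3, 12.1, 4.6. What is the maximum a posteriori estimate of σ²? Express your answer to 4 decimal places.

Sum of squared deviations about the known mean: SS = (13.3−8)² + (12.1−8)² + (4.6−8)² = 56.46.
The Normal likelihood contributes (σ²)^(−n/2) exp(−SS/(2σ²)), so the posterior is Inverse-Gamma(α + n/2, β + SS/2) = Inverse-Gamma(4.1, 29.23).
The mode of Inverse-Gamma(a, b) is b/(a+1) = 29.23/5.1 ≈ 5.7314.

σ̂²_MAP = 5.7314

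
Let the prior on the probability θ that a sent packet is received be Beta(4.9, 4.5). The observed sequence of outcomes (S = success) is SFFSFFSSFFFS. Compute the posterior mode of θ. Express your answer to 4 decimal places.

Prior: Beta(4.9, 4.5).
Data: 5 successes in 12 trials (from the sequence). The binomial likelihood contributes θ^5(1−θ)^7, so the posterior is Beta(4.9+5, 4.5+7) = Beta(9.9, 11.5).
For Beta(a, b) with a, b > 1 the mode is (a−1)/(a+b−2) = 8.9/19.4 ≈ 0.4588.

θ̂_MAP = 0.4588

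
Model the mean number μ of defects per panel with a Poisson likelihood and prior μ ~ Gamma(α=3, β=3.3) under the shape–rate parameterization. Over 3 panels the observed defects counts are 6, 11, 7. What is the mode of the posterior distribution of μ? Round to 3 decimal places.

μ̂_MAP = 4.127

Σxᵢ = 6+11+7 = 24, with n = 3.
Posterior ∝ μ^2e^(−3.3μ) · μ^24e^(−3μ) = μ^26e^(−6.3μ), i.e. Gamma(shape=27, rate=6.3).
The mode of a Gamma(a, b) with a ≥ 1 (shape–rate) is (a−1)/b = 26/6.3 ≈ 4.127.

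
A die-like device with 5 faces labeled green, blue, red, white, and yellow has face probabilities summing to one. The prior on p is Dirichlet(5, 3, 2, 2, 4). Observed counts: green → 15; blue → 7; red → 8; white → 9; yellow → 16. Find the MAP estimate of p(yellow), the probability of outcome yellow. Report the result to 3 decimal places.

MAP estimate of p(yellow) = 0.288

The posterior is Dirichlet(αᵢ + nᵢ) = Dirichlet(20, 10, 10, 11, 20).
For a Dirichlet(a₁,…,a_K) with all aᵢ > 1, the mode has j-th component (aⱼ − 1)/(Σaᵢ − K).
Here Σaᵢ = 71 and K = 5, so p(yellow) = (20 − 1)/(71 − 5) = 19/66 ≈ 0.288.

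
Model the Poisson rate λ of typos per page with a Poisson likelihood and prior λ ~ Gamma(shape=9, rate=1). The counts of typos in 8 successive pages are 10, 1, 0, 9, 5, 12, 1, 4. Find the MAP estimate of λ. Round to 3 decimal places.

λ̂_MAP = 5.556

Σxᵢ = 10+1+0+9+5+12+1+4 = 42, with n = 8.
Posterior ∝ λ^8e^(−1λ) · λ^42e^(−8λ) = λ^50e^(−9λ), i.e. Gamma(shape=51, rate=9).
The mode of a Gamma(a, b) with a ≥ 1 (shape–rate) is (a−1)/b = 50/9 ≈ 5.556.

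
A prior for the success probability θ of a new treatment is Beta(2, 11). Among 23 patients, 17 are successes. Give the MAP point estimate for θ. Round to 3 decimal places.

Prior: Beta(2, 11).
Data: 17 successes in 23 trials. The binomial likelihood contributes θ^17(1−θ)^6, so the posterior is Beta(2+17, 11+6) = Beta(19, 17).
For Beta(a, b) with a, b > 1 the mode is (a−1)/(a+b−2) = 18/34 ≈ 0.529.

θ̂_MAP = 0.529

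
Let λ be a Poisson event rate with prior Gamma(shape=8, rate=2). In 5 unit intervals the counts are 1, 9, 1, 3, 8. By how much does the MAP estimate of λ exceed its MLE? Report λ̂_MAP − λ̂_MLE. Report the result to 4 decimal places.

MAP − MLE = -0.2571

Σxᵢ = 22. Posterior is Gamma(30, 7); MAP = (30−1)/7 = 29/7 ≈ 4.14286.
MLE = x̄ = 22/5 ≈ 4.40000.
Difference = 29/7 − 22/5 = -9/35 ≈ -0.2571.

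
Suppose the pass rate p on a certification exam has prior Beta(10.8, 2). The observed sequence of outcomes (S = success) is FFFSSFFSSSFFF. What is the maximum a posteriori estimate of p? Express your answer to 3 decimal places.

p̂_MAP = 0.622

Prior: Beta(10.8, 2).
Data: 5 successes in 13 trials (from the sequence). The binomial likelihood contributes p^5(1−p)^8, so the posterior is Beta(10.8+5, 2+8) = Beta(15.8, 10).
For Beta(a, b) with a, b > 1 the mode is (a−1)/(a+b−2) = 14.8/23.8 ≈ 0.622.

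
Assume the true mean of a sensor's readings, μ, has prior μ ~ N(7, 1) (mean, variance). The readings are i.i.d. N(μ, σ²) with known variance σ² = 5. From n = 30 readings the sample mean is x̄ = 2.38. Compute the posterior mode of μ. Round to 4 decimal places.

μ̂_MAP = 3.0400

n = 30, x̄ = 2.38.
For a Normal prior and Normal likelihood with known variance, the posterior is Normal; its mode equals its mean, the precision-weighted average.
Prior precision 1/σ₀² = 1/1 = 1; data precision n/σ² = 30/5 = 6.
μ̂ = (1·7 + 6·2.38) / (1 + 6) = 21.28/7 = 3.0400.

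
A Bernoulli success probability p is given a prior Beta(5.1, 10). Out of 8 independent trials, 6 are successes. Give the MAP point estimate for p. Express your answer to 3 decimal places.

p̂_MAP = 0.479

Prior: Beta(5.1, 10).
Data: 6 successes in 8 trials. The binomial likelihood contributes p^6(1−p)^2, so the posterior is Beta(5.1+6, 10+2) = Beta(11.1, 12).
For Beta(a, b) with a, b > 1 the mode is (a−1)/(a+b−2) = 10.1/21.1 ≈ 0.479.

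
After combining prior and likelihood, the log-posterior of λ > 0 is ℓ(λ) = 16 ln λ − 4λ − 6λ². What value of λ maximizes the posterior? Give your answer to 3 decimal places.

ℓ'(λ) = 16/λ − 4 − 12λ. Setting this to zero and multiplying by λ: 12λ² + 4λ − 16 = 0.
λ = (−4 + √(4² + 4·12·16)) / (2·12) = (−4 + √784) / 24 = (−4 + 28)/24 = 1.
ℓ''(λ) = −16/λ² − 12 < 0, confirming a maximum.

λ̂_MAP = 1.000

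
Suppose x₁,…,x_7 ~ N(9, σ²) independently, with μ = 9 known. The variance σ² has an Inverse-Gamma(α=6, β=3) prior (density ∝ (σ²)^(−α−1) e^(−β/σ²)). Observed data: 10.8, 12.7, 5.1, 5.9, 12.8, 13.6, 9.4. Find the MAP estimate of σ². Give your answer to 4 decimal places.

σ̂²_MAP = 3.9767

Sum of squared deviations about the known mean: SS = (10.8−9)² + (12.7−9)² + (5.1−9)² + (5.9−9)² + (12.8−9)² + (13.6−9)² + (9.4−9)² = 77.51.
The Normal likelihood contributes (σ²)^(−n/2) exp(−SS/(2σ²)), so the posterior is Inverse-Gamma(α + n/2, β + SS/2) = Inverse-Gamma(9.5, 41.755).
The mode of Inverse-Gamma(a, b) is b/(a+1) = 41.755/10.5 ≈ 3.9767.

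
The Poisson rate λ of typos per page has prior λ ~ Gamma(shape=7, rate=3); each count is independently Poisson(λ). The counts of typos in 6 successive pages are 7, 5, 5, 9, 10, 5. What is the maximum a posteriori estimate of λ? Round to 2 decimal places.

Σxᵢ = 7+5+5+9+10+5 = 41, with n = 6.
Posterior ∝ λ^6e^(−3λ) · λ^41e^(−6λ) = λ^47e^(−9λ), i.e. Gamma(shape=48, rate=9).
The mode of a Gamma(a, b) with a ≥ 1 (shape–rate) is (a−1)/b = 47/9 ≈ 5.22.

λ̂_MAP = 5.22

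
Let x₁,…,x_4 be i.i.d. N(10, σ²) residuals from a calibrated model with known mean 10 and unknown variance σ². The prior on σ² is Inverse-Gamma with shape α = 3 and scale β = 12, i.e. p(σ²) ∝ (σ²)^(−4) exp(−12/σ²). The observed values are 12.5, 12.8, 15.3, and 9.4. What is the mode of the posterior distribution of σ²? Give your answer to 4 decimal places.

σ̂²_MAP = 5.5450

Sum of squared deviations about the known mean: SS = (12.5−10)² + (12.8−10)² + (15.3−10)² + (9.4−10)² = 42.54.
The Normal likelihood contributes (σ²)^(−n/2) exp(−SS/(2σ²)), so the posterior is Inverse-Gamma(α + n/2, β + SS/2) = Inverse-Gamma(5, 33.27).
The mode of Inverse-Gamma(a, b) is b/(a+1) = 33.27/6 ≈ 5.5450.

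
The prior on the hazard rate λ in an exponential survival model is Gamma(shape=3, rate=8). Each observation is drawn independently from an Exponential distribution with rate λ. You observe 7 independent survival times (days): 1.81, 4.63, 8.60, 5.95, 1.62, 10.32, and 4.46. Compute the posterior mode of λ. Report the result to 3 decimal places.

The Exponential(rate=λ) likelihood is ∝ λ^n e^(−λΣtᵢ). Here n = 7 and Σtᵢ = 1.81 + 4.63 + 8.60 + 5.95 + 1.62 + 10.32 + 4.46 = 37.39.
Posterior ∝ λ^2e^(−8λ) · λ^7e^(−37.39λ) = λ^9e^(−45.39λ), i.e. Gamma(10, 45.39).
Mode = (a−1)/b = 9/45.39 ≈ 0.198.

λ̂_MAP = 0.198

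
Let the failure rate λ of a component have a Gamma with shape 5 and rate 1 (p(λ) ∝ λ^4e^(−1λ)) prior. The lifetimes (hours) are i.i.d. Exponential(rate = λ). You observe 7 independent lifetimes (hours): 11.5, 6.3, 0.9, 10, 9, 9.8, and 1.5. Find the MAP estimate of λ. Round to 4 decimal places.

λ̂_MAP = 0.2200

The Exponential(rate=λ) likelihood is ∝ λ^n e^(−λΣtᵢ). Here n = 7 and Σtᵢ = 11.5 + 6.3 + 0.9 + 10 + 9 + 9.8 + 1.5 = 49.
Posterior ∝ λ^4e^(−1λ) · λ^7e^(−49λ) = λ^11e^(−50λ), i.e. Gamma(12, 50).
Mode = (a−1)/b = 11/50 ≈ 0.2200.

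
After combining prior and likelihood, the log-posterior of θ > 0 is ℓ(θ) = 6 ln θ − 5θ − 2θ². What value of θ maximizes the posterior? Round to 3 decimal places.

ℓ'(θ) = 6/θ − 5 − 4θ. Setting this to zero and multiplying by θ: 4θ² + 5θ − 6 = 0.
θ = (−5 + √(5² + 4·4·6)) / (2·4) = (−5 + √121) / 8 = (−5 + 11)/8 = 3/4.
ℓ''(θ) = −6/θ² − 4 < 0, confirming a maximum.

θ̂_MAP = 0.750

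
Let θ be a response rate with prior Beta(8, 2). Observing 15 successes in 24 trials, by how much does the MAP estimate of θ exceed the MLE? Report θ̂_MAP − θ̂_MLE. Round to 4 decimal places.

Posterior is Beta(23, 11); MAP = (23−1)/(34−2) = 22/32 ≈ 0.68750.
MLE ignores the prior: θ̂_MLE = k/n = 15/24 ≈ 0.62500.
Difference = 22/32 − 15/24 = 1/16 ≈ 0.0625.

MAP − MLE = 0.0625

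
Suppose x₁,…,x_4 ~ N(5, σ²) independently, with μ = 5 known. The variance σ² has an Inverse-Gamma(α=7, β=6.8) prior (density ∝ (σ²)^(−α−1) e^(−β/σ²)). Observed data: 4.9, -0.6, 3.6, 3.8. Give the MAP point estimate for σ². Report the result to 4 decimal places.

Sum of squared deviations about the known mean: SS = (4.9−5)² + (-0.6−5)² + (3.6−5)² + (3.8−5)² = 34.77.
The Normal likelihood contributes (σ²)^(−n/2) exp(−SS/(2σ²)), so the posterior is Inverse-Gamma(α + n/2, β + SS/2) = Inverse-Gamma(9, 24.185).
The mode of Inverse-Gamma(a, b) is b/(a+1) = 24.185/10 ≈ 2.4185.

σ̂²_MAP = 2.4185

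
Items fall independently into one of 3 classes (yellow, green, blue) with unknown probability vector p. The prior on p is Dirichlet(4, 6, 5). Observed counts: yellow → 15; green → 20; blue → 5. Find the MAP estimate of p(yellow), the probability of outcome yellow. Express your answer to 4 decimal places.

The posterior is Dirichlet(αᵢ + nᵢ) = Dirichlet(19, 26, 10).
For a Dirichlet(a₁,…,a_K) with all aᵢ > 1, the mode has j-th component (aⱼ − 1)/(Σaᵢ − K).
Here Σaᵢ = 55 and K = 3, so p(yellow) = (19 − 1)/(55 − 3) = 18/52 ≈ 0.3462.

MAP estimate of p(yellow) = 0.3462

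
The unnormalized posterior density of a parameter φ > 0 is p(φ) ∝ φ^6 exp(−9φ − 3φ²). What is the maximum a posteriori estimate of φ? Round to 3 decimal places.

ℓ'(φ) = 6/φ − 9 − 6φ. Setting this to zero and multiplying by φ: 6φ² + 9φ − 6 = 0.
φ = (−9 + √(9² + 4·6·6)) / (2·6) = (−9 + √225) / 12 = (−9 + 15)/12 = 1/2.
ℓ''(φ) = −6/φ² − 6 < 0, confirming a maximum.

φ̂_MAP = 0.500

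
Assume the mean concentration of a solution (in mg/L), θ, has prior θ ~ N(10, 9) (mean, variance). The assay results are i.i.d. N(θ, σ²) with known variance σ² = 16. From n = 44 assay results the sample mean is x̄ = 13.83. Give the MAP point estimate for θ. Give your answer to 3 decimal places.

n = 44, x̄ = 13.83.
For a Normal prior and Normal likelihood with known variance, the posterior is Normal; its mode equals its mean, the precision-weighted average.
Prior precision 1/σ₀² = 1/9; data precision n/σ² = 44/16 = 2.75.
θ̂ = ((1/9)·10 + 2.75·13.83) / (1/9 + 2.75) = (140917/3600)/(103/36) = 140917/10300 ≈ 13.681.

θ̂_MAP = 13.681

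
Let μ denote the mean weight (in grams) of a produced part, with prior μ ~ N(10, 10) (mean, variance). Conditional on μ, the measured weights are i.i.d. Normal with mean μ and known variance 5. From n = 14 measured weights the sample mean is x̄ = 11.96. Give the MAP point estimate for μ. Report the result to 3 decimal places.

n = 14, x̄ = 11.96.
For a Normal prior and Normal likelihood with known variance, the posterior is Normal; its mode equals its mean, the precision-weighted average.
Prior precision 1/σ₀² = 1/10 = 0.1; data precision n/σ² = 14/5 = 2.8.
μ̂ = (0.1·10 + 2.8·11.96) / (0.1 + 2.8) = 34.488/2.9 = 8622/725 ≈ 11.892.

μ̂_MAP = 11.892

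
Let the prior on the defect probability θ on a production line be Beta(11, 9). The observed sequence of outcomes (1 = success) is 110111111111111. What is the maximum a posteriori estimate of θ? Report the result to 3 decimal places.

Prior: Beta(11, 9).
Data: 14 successes in 15 trials (from the sequence). The binomial likelihood contributes θ^14(1−θ)^1, so the posterior is Beta(11+14, 9+1) = Beta(25, 10).
For Beta(a, b) with a, b > 1 the mode is (a−1)/(a+b−2) = 24/33 ≈ 0.727.

θ̂_MAP = 0.727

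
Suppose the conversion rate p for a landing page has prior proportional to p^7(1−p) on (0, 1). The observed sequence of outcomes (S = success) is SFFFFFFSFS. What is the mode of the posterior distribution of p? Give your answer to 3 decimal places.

p̂_MAP = 0.556

The prior density ∝ p^7(1−p)^1 is the kernel of Beta(8, 2).
Data: 3 successes in 10 trials (from the sequence). The binomial likelihood contributes p^3(1−p)^7, so the posterior is Beta(8+3, 2+7) = Beta(11, 9).
For Beta(a, b) with a, b > 1 the mode is (a−1)/(a+b−2) = 10/18 ≈ 0.556.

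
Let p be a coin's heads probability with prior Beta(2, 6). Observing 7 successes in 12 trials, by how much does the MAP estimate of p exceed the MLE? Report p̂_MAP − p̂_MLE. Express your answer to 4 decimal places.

MAP − MLE = -0.1389

Posterior is Beta(9, 11); MAP = (9−1)/(20−2) = 8/18 ≈ 0.44444.
MLE ignores the prior: p̂_MLE = k/n = 7/12 ≈ 0.58333.
Difference = 8/18 − 7/12 = -5/36 ≈ -0.1389.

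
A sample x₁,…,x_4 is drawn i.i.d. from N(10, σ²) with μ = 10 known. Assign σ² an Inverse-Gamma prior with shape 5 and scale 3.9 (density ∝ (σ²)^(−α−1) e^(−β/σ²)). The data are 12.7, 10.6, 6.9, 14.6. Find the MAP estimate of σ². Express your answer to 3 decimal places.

σ̂²_MAP = 2.889

Sum of squared deviations about the known mean: SS = (12.7−10)² + (10.6−10)² + (6.9−10)² + (14.6−10)² = 38.42.
The Normal likelihood contributes (σ²)^(−n/2) exp(−SS/(2σ²)), so the posterior is Inverse-Gamma(α + n/2, β + SS/2) = Inverse-Gamma(7, 23.11).
The mode of Inverse-Gamma(a, b) is b/(a+1) = 23.11/8 ≈ 2.889.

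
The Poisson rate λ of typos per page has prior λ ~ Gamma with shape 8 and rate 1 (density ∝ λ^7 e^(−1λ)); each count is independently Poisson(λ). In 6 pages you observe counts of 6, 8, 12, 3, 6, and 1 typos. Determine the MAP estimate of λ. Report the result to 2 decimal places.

λ̂_MAP = 6.14

Σxᵢ = 6+8+12+3+6+1 = 36, with n = 6.
Posterior ∝ λ^7e^(−1λ) · λ^36e^(−6λ) = λ^43e^(−7λ), i.e. Gamma(shape=44, rate=7).
The mode of a Gamma(a, b) with a ≥ 1 (shape–rate) is (a−1)/b = 43/7 ≈ 6.14.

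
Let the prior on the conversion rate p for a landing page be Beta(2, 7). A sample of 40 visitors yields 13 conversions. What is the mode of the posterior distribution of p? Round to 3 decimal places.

Prior: Beta(2, 7).
Data: 13 successes in 40 trials. The binomial likelihood contributes p^13(1−p)^27, so the posterior is Beta(2+13, 7+27) = Beta(15, 34).
For Beta(a, b) with a, b > 1 the mode is (a−1)/(a+b−2) = 14/47 ≈ 0.298.

p̂_MAP = 0.298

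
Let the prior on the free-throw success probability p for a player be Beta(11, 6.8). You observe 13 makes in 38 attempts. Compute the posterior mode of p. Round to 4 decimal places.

p̂_MAP = 0.4275

Prior: Beta(11, 6.8).
Data: 13 successes in 38 trials. The binomial likelihood contributes p^13(1−p)^25, so the posterior is Beta(11+13, 6.8+25) = Beta(24, 31.8).
For Beta(a, b) with a, b > 1 the mode is (a−1)/(a+b−2) = 23/53.8 ≈ 0.4275.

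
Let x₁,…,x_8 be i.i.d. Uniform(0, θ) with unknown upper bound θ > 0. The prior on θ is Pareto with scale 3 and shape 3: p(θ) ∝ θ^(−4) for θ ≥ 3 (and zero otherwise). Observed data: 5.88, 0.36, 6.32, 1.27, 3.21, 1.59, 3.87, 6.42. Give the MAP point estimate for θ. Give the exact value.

θ̂_MAP = 6.42

The Uniform(0, θ) likelihood is θ^(−n) for θ ≥ max(xᵢ), zero otherwise. Here max(xᵢ) = 6.42.
Posterior ∝ θ^(−4) · θ^(−8) = θ^(−12) on θ ≥ max(3, 6.42) = 6.42.
This density is strictly decreasing in θ, so the posterior mode lies at the lower boundary of the support.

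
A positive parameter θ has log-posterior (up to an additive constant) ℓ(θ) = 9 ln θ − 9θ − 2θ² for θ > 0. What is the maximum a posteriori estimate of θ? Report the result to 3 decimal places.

ℓ'(θ) = 9/θ − 9 − 4θ. Setting this to zero and multiplying by θ: 4θ² + 9θ − 9 = 0.
θ = (−9 + √(9² + 4·4·9)) / (2·4) = (−9 + √225) / 8 = (−9 + 15)/8 = 3/4.
ℓ''(θ) = −9/θ² − 4 < 0, confirming a maximum.

θ̂_MAP = 0.750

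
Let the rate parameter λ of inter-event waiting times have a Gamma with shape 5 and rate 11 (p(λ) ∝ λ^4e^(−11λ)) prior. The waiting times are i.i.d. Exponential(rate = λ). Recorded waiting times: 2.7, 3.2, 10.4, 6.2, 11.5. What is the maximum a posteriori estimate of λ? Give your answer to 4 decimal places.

λ̂_MAP = 0.2000

The Exponential(rate=λ) likelihood is ∝ λ^n e^(−λΣtᵢ). Here n = 5 and Σtᵢ = 2.7 + 3.2 + 10.4 + 6.2 + 11.5 = 34.
Posterior ∝ λ^4e^(−11λ) · λ^5e^(−34λ) = λ^9e^(−45λ), i.e. Gamma(10, 45).
Mode = (a−1)/b = 9/45 ≈ 0.2000.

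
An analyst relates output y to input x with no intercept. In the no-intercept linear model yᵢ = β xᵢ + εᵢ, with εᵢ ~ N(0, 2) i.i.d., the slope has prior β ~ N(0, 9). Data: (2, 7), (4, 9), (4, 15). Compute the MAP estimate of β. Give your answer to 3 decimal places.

β̂_MAP = 3.037

log p(β | y) = −Σ(yᵢ − βxᵢ)²/(2·2) − β²/(2·9) + const.
Setting the derivative to zero: Σxᵢ(yᵢ − βxᵢ)/2 − β/9 = 0, so β = Σxᵢyᵢ / (Σxᵢ² + σ²/τ²).
Σxᵢyᵢ = 2·7 + 4·9 + 4·15 = 110; Σxᵢ² = 36; σ²/τ² = 2/9.
β̂_MAP = 110 / (36 + 2/9) = 110/(326/9) = 495/163 ≈ 3.037.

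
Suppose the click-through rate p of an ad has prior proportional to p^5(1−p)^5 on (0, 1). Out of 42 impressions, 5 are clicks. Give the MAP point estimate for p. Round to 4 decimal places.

The prior density ∝ p^5(1−p)^5 is the kernel of Beta(6, 6).
Data: 5 successes in 42 trials. The binomial likelihood contributes p^5(1−p)^37, so the posterior is Beta(6+5, 6+37) = Beta(11, 43).
For Beta(a, b) with a, b > 1 the mode is (a−1)/(a+b−2) = 10/52 ≈ 0.1923.

p̂_MAP = 0.1923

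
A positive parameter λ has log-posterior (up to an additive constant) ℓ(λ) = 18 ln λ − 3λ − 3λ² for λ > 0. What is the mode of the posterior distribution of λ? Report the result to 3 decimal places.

λ̂_MAP = 1.500

ℓ'(λ) = 18/λ − 3 − 6λ. Setting this to zero and multiplying by λ: 6λ² + 3λ − 18 = 0.
λ = (−3 + √(3² + 4·6·18)) / (2·6) = (−3 + √441) / 12 = (−3 + 21)/12 = 3/2.
ℓ''(λ) = −18/λ² − 6 < 0, confirming a maximum.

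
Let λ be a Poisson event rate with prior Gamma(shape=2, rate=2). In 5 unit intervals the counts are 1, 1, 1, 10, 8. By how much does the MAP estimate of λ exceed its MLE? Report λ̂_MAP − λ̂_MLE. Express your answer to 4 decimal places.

Σxᵢ = 21. Posterior is Gamma(23, 7); MAP = (23−1)/7 = 22/7 ≈ 3.14286.
MLE = x̄ = 21/5 ≈ 4.20000.
Difference = 22/7 − 21/5 = -37/35 ≈ -1.0571.

MAP − MLE = -1.0571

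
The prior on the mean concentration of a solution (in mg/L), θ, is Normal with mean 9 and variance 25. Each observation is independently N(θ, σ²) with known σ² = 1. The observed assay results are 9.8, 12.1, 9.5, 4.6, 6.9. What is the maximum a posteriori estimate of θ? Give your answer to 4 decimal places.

n = 5; x̄ = (9.8 + 12.1 + 9.5 + 4.6 + 6.9)/5 = 42.9/5 = 8.58.
For a Normal prior and Normal likelihood with known variance, the posterior is Normal; its mode equals its mean, the precision-weighted average.
Prior precision 1/σ₀² = 1/25 = 0.04; data precision n/σ² = 5/1 = 5.
θ̂ = (0.04·9 + 5·8.58) / (0.04 + 5) = 43.26/5.04 = 103/12 ≈ 8.5833.

θ̂_MAP = 8.5833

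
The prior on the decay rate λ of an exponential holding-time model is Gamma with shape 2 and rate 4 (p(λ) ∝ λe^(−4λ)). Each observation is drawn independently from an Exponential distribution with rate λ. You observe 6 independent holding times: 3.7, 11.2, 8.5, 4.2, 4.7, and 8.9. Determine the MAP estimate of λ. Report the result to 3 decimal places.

The Exponential(rate=λ) likelihood is ∝ λ^n e^(−λΣtᵢ). Here n = 6 and Σtᵢ = 3.7 + 11.2 + 8.5 + 4.2 + 4.7 + 8.9 = 41.2.
Posterior ∝ λe^(−4λ) · λ^6e^(−41.2λ) = λ^7e^(−45.2λ), i.e. Gamma(8, 45.2).
Mode = (a−1)/b = 7/45.2 ≈ 0.155.

λ̂_MAP = 0.155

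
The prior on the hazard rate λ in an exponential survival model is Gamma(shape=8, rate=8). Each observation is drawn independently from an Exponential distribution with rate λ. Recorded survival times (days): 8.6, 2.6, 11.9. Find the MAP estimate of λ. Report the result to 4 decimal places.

λ̂_MAP = 0.3215

The Exponential(rate=λ) likelihood is ∝ λ^n e^(−λΣtᵢ). Here n = 3 and Σtᵢ = 8.6 + 2.6 + 11.9 = 23.1.
Posterior ∝ λ^7e^(−8λ) · λ^3e^(−23.1λ) = λ^10e^(−31.1λ), i.e. Gamma(11, 31.1).
Mode = (a−1)/b = 10/31.1 ≈ 0.3215.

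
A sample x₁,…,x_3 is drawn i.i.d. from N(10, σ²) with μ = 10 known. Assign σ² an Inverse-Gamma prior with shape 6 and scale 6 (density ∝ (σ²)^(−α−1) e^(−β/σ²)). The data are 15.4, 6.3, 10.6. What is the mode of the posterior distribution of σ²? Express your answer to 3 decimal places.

σ̂²_MAP = 3.248

Sum of squared deviations about the known mean: SS = (15.4−10)² + (6.3−10)² + (10.6−10)² = 43.21.
The Normal likelihood contributes (σ²)^(−n/2) exp(−SS/(2σ²)), so the posterior is Inverse-Gamma(α + n/2, β + SS/2) = Inverse-Gamma(7.5, 27.605).
The mode of Inverse-Gamma(a, b) is b/(a+1) = 27.605/8.5 ≈ 3.248.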